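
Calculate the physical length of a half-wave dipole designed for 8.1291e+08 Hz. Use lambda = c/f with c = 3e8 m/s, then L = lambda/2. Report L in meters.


lambda = c / f = 3.0000e+08 / 8.1291e+08 = 0.3690445 m
L = lambda / 2 = 0.3690445 / 2 = 0.1845 m

0.1845 m


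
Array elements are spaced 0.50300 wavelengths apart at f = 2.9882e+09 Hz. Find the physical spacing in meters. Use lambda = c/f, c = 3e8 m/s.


lambda = c / f = 3.0000e+08 / 2.9882e+09 = 0.1003949 m
d = 0.50300 * 0.1003949 = 0.05050 m

0.05050 m


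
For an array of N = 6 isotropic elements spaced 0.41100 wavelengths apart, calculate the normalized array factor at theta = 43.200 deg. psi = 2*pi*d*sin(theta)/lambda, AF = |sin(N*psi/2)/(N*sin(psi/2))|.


psi = 2*pi*0.41100*sin(43.200 deg) = 1.767767 rad
AF = |sin(6*1.767767/2) / (6*sin(1.767767/2))| = 0.1790

0.1790


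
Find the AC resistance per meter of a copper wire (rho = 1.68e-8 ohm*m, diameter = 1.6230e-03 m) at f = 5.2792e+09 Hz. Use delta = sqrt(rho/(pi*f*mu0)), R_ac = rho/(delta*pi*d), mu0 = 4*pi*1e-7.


delta = sqrt(1.68e-8 / (pi * 5.2792e+09 * 4*pi*1e-7)) = 8.978230e-07 m
R_ac = 1.68e-8 / (8.978230e-07 * pi * 1.6230e-03) = 3.670 ohm/m

3.670 ohm/m


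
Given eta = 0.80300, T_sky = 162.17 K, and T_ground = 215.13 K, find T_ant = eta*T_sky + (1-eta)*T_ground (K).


T_ant = 0.80300 * 162.17 + (1 - 0.80300) * 215.13 = 172.6 K

172.6 K


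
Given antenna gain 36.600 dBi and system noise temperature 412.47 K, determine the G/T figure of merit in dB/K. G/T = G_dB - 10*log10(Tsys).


G/T = 36.600 - 10*log10(412.47) = 36.600 - 26.15392 = 10.45 dB/K

10.45 dB/K


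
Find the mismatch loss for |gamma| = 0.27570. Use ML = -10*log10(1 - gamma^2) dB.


ML = -10 * log10(1 - 0.27570^2) = -10 * log10(0.92398951) = 0.3433 dB

0.3433 dB


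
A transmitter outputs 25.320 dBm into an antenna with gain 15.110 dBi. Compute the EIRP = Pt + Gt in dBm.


EIRP = Pt + Gt = 25.320 + 15.110 = 40.43 dBm

40.43 dBm


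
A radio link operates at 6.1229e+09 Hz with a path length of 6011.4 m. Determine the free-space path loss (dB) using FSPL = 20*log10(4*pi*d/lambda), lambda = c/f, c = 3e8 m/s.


lambda = c / f = 3.0000e+08 / 6.1229e+09 = 0.04899639 m
FSPL = 20 * log10(4*pi*6011.4/0.04899639) = 123.8 dB

123.8 dB


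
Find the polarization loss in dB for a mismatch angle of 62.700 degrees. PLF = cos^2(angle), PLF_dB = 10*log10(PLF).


PLF_linear = cos^2(62.700 deg) = 0.2103594
PLF_dB = 10 * log10(0.2103594) = -6.770 dB

-6.770 dB


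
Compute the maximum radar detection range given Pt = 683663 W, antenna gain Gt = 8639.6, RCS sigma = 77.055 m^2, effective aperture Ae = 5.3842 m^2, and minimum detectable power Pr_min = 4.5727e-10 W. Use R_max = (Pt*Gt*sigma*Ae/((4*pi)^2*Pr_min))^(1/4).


R^4 = 683663*8639.6*77.055*5.3842 / ((4*pi)^2 * 4.5727e-10) = 3.393636e+19
R_max = 3.393636e+19^0.25 = 76325 m

76325 m


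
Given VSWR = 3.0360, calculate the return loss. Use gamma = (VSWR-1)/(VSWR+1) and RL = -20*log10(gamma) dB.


gamma = (3.0360 - 1) / (3.0360 + 1) = 0.5044599
RL = -20 * log10(0.5044599) = 5.943 dB

5.943 dB


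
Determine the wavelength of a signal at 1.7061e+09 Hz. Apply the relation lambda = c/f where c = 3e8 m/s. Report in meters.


lambda = c / f = 3.0000e+08 / 1.7061e+09 = 0.1758 m

0.1758 m


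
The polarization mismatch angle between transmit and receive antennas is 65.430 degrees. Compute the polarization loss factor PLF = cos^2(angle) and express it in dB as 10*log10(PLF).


PLF_linear = cos^2(65.430 deg) = 0.1728935
PLF_dB = 10 * log10(0.1728935) = -7.622 dB

-7.622 dB


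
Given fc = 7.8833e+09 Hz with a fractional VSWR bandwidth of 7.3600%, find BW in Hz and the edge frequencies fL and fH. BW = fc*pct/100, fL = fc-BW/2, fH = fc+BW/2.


BW = 7.8833e+09 * 7.3600/100 = 5.802109e+08 Hz
fL = 7.8833e+09 - 5.802109e+08/2 = 7.593e+09 Hz
fH = 7.8833e+09 + 5.802109e+08/2 = 8.173e+09 Hz

BW=5.802e+08 Hz, fL=7.593e+09 Hz, fH=8.173e+09 Hz


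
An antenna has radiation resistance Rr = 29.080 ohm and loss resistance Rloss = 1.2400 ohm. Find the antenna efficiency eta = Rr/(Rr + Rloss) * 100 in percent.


eta = 29.080 / (29.080 + 1.2400) * 100 = 95.91%

95.91%


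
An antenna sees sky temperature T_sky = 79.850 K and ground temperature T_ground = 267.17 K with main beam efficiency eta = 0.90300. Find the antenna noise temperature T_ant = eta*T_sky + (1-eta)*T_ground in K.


T_ant = 0.90300 * 79.850 + (1 - 0.90300) * 267.17 = 98.02 K

98.02 K


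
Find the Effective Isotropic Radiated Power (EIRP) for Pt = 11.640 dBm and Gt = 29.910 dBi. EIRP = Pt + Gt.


EIRP = Pt + Gt = 11.640 + 29.910 = 41.55 dBm

41.55 dBm


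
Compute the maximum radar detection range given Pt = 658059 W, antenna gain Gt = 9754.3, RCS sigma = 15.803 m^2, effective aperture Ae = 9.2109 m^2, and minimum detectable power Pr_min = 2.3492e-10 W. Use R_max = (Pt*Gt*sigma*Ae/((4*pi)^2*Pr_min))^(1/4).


R^4 = 658059*9754.3*15.803*9.2109 / ((4*pi)^2 * 2.3492e-10) = 2.518621e+19
R_max = 2.518621e+19^0.25 = 70842 m

70842 m


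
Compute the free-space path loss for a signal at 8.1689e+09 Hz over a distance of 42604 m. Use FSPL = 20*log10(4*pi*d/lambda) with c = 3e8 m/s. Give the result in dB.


lambda = c / f = 3.0000e+08 / 8.1689e+09 = 0.03672465 m
FSPL = 20 * log10(4*pi*42604/0.03672465) = 143.3 dB

143.3 dB


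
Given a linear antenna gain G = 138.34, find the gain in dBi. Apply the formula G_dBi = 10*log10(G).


G_dBi = 10 * log10(138.34) = 21.41 dBi

21.41 dBi


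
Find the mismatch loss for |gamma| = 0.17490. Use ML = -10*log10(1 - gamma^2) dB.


ML = -10 * log10(1 - 0.17490^2) = -10 * log10(0.96940999) = 0.1349 dB

0.1349 dB


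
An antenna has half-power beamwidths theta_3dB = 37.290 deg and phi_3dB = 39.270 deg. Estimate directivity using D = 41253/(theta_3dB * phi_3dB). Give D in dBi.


D_linear = 41253 / (37.290 * 39.270) = 28.17100
D_dBi = 10 * log10(28.17100) = 14.50 dBi

14.50 dBi


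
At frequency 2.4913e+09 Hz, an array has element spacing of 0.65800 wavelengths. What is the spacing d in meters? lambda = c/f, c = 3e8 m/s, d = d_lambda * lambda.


lambda = c / f = 3.0000e+08 / 2.4913e+09 = 0.1204191 m
d = 0.65800 * 0.1204191 = 0.07924 m

0.07924 m


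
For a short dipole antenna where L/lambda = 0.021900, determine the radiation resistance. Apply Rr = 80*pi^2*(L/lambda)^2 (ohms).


Rr = 80 * pi^2 * (0.021900)^2 = 80 * 9.869604 * 4.796100e-04 = 0.3787 ohm

0.3787 ohm


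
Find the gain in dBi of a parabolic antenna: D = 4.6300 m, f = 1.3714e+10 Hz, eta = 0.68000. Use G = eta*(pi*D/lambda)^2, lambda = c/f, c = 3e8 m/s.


lambda = c / f = 3.0000e+08 / 1.3714e+10 = 0.02187546 m
G_linear = 0.68000 * (pi * 4.6300 / 0.02187546)^2 = 300646.6
G_dBi = 10 * log10(300646.6) = 54.78 dBi

54.78 dBi


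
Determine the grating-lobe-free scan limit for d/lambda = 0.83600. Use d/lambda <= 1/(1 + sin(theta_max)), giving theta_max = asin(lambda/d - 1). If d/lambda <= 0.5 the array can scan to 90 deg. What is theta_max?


lambda/d - 1 = 1/0.83600 - 1 = 0.1961722
theta_max = asin(0.1961722) = 11.31 deg

11.31 deg


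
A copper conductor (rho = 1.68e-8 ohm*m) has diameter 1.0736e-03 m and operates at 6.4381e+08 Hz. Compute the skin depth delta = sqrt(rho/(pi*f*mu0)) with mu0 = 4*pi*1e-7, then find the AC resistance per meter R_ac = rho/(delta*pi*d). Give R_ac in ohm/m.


delta = sqrt(1.68e-8 / (pi * 6.4381e+08 * 4*pi*1e-7)) = 2.570964e-06 m
R_ac = 1.68e-8 / (2.570964e-06 * pi * 1.0736e-03) = 1.937 ohm/m

1.937 ohm/m


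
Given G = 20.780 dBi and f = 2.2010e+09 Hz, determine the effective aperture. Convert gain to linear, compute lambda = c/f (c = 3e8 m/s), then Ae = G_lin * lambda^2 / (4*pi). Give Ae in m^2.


lambda = c / f = 3.0000e+08 / 2.2010e+09 = 0.1363017 m
G_linear = 10^(20.780/10) = 119.6741
Ae = G_linear * lambda^2 / (4*pi) = 119.6741 * 0.1363017^2 / (4*pi) = 0.1769 m^2

0.1769 m^2


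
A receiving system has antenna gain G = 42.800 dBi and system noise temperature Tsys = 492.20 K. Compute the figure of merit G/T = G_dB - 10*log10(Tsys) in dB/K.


G/T = 42.800 - 10*log10(492.20) = 42.800 - 26.92142 = 15.88 dB/K

15.88 dB/K


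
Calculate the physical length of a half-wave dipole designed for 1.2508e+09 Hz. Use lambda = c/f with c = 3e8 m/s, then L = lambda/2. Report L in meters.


lambda = c / f = 3.0000e+08 / 1.2508e+09 = 0.2398465 m
L = lambda / 2 = 0.2398465 / 2 = 0.1199 m

0.1199 m


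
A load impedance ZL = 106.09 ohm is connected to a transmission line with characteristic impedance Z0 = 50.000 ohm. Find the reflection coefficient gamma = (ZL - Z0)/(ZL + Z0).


gamma = (106.09 - 50.000) / (106.09 + 50.000) = 0.3593

0.3593


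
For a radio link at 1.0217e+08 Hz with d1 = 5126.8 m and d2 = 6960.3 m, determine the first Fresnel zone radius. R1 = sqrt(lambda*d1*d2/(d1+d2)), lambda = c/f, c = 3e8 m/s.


lambda = c / f = 3.0000e+08 / 1.0217e+08 = 2.936283 m
R1 = sqrt(2.936283 * 5126.8 * 6960.3 / (5126.8 + 6960.3)) = 93.11 m

93.11 m


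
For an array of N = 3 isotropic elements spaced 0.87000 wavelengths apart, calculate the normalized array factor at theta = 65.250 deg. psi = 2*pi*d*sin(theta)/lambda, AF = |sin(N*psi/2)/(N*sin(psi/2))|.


psi = 2*pi*0.87000*sin(65.250 deg) = 4.964248 rad
AF = |sin(3*4.964248/2) / (3*sin(4.964248/2))| = 0.4995

0.4995


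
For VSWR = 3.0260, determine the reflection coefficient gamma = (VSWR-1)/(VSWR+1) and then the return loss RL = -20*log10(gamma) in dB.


gamma = (3.0260 - 1) / (3.0260 + 1) = 0.5032290
RL = -20 * log10(0.5032290) = 5.965 dB

5.965 dB


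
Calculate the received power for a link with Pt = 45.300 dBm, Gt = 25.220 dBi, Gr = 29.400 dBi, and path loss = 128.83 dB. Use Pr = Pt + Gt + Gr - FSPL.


Pr = 45.300 + 25.220 + 29.400 - 128.83 = -28.91 dBm

-28.91 dBm


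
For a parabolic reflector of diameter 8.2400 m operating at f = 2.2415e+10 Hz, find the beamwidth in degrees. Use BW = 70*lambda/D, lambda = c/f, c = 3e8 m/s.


lambda = c / f = 3.0000e+08 / 2.2415e+10 = 0.01338389 m
BW = 70 * 0.01338389 / 8.2400 = 0.1137 deg

0.1137 deg


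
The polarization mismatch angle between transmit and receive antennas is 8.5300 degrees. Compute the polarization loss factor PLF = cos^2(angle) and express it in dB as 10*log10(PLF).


PLF_linear = cos^2(8.5300 deg) = 0.9779990
PLF_dB = 10 * log10(0.9779990) = -0.09662 dB

-0.09662 dB


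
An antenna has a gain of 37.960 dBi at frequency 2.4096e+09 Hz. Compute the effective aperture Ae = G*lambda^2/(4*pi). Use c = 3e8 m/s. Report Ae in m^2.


lambda = c / f = 3.0000e+08 / 2.4096e+09 = 0.1245020 m
G_linear = 10^(37.960/10) = 6251.727
Ae = G_linear * lambda^2 / (4*pi) = 6251.727 * 0.1245020^2 / (4*pi) = 7.712 m^2

7.712 m^2


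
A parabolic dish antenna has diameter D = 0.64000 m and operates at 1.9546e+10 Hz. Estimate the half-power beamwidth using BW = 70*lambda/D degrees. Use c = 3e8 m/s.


lambda = c / f = 3.0000e+08 / 1.9546e+10 = 0.01534841 m
BW = 70 * 0.01534841 / 0.64000 = 1.679 deg

1.679 deg


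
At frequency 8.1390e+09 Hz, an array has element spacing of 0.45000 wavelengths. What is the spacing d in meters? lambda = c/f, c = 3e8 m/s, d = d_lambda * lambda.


lambda = c / f = 3.0000e+08 / 8.1390e+09 = 0.03685957 m
d = 0.45000 * 0.03685957 = 0.01659 m

0.01659 m


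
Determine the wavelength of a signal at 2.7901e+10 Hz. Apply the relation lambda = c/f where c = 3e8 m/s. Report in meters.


lambda = c / f = 3.0000e+08 / 2.7901e+10 = 0.01075 m

0.01075 m


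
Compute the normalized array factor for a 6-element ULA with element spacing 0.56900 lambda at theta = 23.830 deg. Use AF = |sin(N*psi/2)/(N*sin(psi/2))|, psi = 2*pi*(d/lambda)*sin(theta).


psi = 2*pi*0.56900*sin(23.830 deg) = 1.444440 rad
AF = |sin(6*1.444440/2) / (6*sin(1.444440/2))| = 0.2342

0.2342


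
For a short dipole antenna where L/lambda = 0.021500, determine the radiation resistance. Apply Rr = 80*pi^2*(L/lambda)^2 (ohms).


Rr = 80 * pi^2 * (0.021500)^2 = 80 * 9.869604 * 4.622500e-04 = 0.3650 ohm

0.3650 ohm


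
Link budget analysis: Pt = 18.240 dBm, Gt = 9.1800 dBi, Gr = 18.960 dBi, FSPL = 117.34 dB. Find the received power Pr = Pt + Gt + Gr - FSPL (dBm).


Pr = 18.240 + 9.1800 + 18.960 - 117.34 = -70.96 dBm

-70.96 dBm


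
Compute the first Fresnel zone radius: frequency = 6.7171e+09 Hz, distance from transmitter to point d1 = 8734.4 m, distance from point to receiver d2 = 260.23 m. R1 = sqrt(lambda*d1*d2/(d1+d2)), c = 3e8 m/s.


lambda = c / f = 3.0000e+08 / 6.7171e+09 = 0.04466213 m
R1 = sqrt(0.04466213 * 8734.4 * 260.23 / (8734.4 + 260.23)) = 3.359 m

3.359 m


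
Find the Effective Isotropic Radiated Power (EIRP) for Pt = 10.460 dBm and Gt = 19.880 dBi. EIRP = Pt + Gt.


EIRP = Pt + Gt = 10.460 + 19.880 = 30.34 dBm

30.34 dBm


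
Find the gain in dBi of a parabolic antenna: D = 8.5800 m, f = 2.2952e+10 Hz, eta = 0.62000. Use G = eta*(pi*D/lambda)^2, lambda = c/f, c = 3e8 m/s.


lambda = c / f = 3.0000e+08 / 2.2952e+10 = 0.01307076 m
G_linear = 0.62000 * (pi * 8.5800 / 0.01307076)^2 = 2.636722e+06
G_dBi = 10 * log10(2.636722e+06) = 64.21 dBi

64.21 dBi


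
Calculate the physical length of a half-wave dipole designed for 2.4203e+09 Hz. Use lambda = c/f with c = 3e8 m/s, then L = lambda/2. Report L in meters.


lambda = c / f = 3.0000e+08 / 2.4203e+09 = 0.1239516 m
L = lambda / 2 = 0.1239516 / 2 = 0.06198 m

0.06198 m


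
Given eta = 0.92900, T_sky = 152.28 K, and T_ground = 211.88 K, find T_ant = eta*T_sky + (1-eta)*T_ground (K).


T_ant = 0.92900 * 152.28 + (1 - 0.92900) * 211.88 = 156.5 K

156.5 K


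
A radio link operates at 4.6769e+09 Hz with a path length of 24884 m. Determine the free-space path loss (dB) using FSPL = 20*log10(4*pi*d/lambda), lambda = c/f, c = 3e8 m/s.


lambda = c / f = 3.0000e+08 / 4.6769e+09 = 0.06414505 m
FSPL = 20 * log10(4*pi*24884/0.06414505) = 133.8 dB

133.8 dB


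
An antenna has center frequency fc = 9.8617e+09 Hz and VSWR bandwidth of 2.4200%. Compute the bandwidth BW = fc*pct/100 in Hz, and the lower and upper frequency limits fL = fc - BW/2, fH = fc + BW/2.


BW = 9.8617e+09 * 2.4200/100 = 2.386531e+08 Hz
fL = 9.8617e+09 - 2.386531e+08/2 = 9.742e+09 Hz
fH = 9.8617e+09 + 2.386531e+08/2 = 9.981e+09 Hz

BW=2.387e+08 Hz, fL=9.742e+09 Hz, fH=9.981e+09 Hz


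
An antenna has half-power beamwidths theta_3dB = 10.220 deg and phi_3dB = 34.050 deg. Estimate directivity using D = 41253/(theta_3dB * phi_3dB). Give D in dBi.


D_linear = 41253 / (10.220 * 34.050) = 118.5462
D_dBi = 10 * log10(118.5462) = 20.74 dBi

20.74 dBi


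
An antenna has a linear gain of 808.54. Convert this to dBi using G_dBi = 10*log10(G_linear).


G_dBi = 10 * log10(808.54) = 29.08 dBi

29.08 dBi


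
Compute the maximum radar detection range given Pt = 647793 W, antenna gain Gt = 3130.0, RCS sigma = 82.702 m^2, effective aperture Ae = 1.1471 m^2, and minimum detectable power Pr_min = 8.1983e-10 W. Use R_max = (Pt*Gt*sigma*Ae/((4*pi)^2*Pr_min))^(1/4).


R^4 = 647793*3130.0*82.702*1.1471 / ((4*pi)^2 * 8.1983e-10) = 1.485779e+18
R_max = 1.485779e+18^0.25 = 34913 m

34913 m


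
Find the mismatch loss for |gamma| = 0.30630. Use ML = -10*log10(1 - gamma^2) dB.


ML = -10 * log10(1 - 0.30630^2) = -10 * log10(0.90618031) = 0.4279 dB

0.4279 dB


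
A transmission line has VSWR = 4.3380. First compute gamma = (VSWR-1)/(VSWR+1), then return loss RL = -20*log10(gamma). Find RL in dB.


gamma = (4.3380 - 1) / (4.3380 + 1) = 0.6253278
RL = -20 * log10(0.6253278) = 4.078 dB

4.078 dB


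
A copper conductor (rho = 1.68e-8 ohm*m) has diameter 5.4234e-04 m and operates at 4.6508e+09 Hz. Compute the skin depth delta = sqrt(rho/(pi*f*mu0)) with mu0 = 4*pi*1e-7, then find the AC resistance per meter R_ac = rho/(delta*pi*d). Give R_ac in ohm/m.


delta = sqrt(1.68e-8 / (pi * 4.6508e+09 * 4*pi*1e-7)) = 9.565572e-07 m
R_ac = 1.68e-8 / (9.565572e-07 * pi * 5.4234e-04) = 10.31 ohm/m

10.31 ohm/m


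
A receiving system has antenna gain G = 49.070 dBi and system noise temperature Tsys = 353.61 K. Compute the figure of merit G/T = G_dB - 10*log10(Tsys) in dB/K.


G/T = 49.070 - 10*log10(353.61) = 49.070 - 25.48525 = 23.58 dB/K

23.58 dB/K


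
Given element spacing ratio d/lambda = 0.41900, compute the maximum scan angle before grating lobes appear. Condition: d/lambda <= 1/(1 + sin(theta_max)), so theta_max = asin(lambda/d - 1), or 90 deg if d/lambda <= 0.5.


lambda/d - 1 = 1/0.41900 - 1 = 1.386635 >= 1
d/lambda <= 0.5, so the array can scan to endfire without grating lobes: theta_max = 90 deg

90 deg


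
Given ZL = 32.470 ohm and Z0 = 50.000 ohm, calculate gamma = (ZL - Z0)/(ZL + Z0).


gamma = (32.470 - 50.000) / (32.470 + 50.000) = -0.2126

-0.2126


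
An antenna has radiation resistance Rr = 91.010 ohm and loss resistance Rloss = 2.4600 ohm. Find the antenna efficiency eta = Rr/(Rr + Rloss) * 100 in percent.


eta = 91.010 / (91.010 + 2.4600) * 100 = 97.37%

97.37%


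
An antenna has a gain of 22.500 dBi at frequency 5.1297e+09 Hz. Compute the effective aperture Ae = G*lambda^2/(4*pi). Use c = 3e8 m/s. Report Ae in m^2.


lambda = c / f = 3.0000e+08 / 5.1297e+09 = 0.05848295 m
G_linear = 10^(22.500/10) = 177.8279
Ae = G_linear * lambda^2 / (4*pi) = 177.8279 * 0.05848295^2 / (4*pi) = 0.04840 m^2

0.04840 m^2


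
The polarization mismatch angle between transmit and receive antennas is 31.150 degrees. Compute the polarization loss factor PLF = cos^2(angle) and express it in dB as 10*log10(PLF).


PLF_linear = cos^2(31.150 deg) = 0.7324210
PLF_dB = 10 * log10(0.7324210) = -1.352 dB

-1.352 dB


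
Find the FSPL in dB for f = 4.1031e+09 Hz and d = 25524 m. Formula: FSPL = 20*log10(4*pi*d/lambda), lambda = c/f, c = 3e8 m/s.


lambda = c / f = 3.0000e+08 / 4.1031e+09 = 0.07311545 m
FSPL = 20 * log10(4*pi*25524/0.07311545) = 132.8 dB

132.8 dB


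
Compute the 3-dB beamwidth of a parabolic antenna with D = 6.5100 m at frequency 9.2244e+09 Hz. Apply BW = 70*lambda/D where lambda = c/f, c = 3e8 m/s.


lambda = c / f = 3.0000e+08 / 9.2244e+09 = 0.03252244 m
BW = 70 * 0.03252244 / 6.5100 = 0.3497 deg

0.3497 deg


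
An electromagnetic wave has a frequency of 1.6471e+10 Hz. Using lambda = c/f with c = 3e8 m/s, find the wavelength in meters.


lambda = c / f = 3.0000e+08 / 1.6471e+10 = 0.01821 m

0.01821 m


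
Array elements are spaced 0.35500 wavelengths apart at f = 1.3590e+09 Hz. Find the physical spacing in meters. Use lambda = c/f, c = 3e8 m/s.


lambda = c / f = 3.0000e+08 / 1.3590e+09 = 0.2207506 m
d = 0.35500 * 0.2207506 = 0.07837 m

0.07837 m


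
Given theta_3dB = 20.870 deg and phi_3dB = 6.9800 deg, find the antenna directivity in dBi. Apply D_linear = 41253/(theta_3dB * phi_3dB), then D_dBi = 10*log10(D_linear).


D_linear = 41253 / (20.870 * 6.9800) = 283.1898
D_dBi = 10 * log10(283.1898) = 24.52 dBi

24.52 dBi


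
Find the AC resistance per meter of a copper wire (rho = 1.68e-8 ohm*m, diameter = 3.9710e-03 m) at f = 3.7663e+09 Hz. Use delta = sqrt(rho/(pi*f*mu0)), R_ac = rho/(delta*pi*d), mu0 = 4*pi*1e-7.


delta = sqrt(1.68e-8 / (pi * 3.7663e+09 * 4*pi*1e-7)) = 1.062961e-06 m
R_ac = 1.68e-8 / (1.062961e-06 * pi * 3.9710e-03) = 1.267 ohm/m

1.267 ohm/m


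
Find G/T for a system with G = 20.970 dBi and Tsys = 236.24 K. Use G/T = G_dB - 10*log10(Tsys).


G/T = 20.970 - 10*log10(236.24) = 20.970 - 23.73353 = -2.764 dB/K

-2.764 dB/K


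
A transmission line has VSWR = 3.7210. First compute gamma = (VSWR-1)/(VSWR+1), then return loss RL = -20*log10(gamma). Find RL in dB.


gamma = (3.7210 - 1) / (3.7210 + 1) = 0.5763609
RL = -20 * log10(0.5763609) = 4.786 dB

4.786 dB


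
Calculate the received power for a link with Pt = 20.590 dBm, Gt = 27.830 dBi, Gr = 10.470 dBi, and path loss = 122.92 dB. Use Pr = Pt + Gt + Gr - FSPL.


Pr = 20.590 + 27.830 + 10.470 - 122.92 = -64.03 dBm

-64.03 dBm


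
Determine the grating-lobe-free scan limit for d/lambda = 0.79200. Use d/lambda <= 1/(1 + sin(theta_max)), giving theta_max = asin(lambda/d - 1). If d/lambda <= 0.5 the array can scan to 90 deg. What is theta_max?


lambda/d - 1 = 1/0.79200 - 1 = 0.2626263
theta_max = asin(0.2626263) = 15.23 deg

15.23 deg


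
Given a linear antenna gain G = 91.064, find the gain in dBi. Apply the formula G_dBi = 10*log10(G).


G_dBi = 10 * log10(91.064) = 19.59 dBi

19.59 dBi


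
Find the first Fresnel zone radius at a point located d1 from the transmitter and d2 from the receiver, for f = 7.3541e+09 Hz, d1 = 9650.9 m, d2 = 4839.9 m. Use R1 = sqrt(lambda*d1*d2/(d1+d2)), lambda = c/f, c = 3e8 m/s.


lambda = c / f = 3.0000e+08 / 7.3541e+09 = 0.04079357 m
R1 = sqrt(0.04079357 * 9650.9 * 4839.9 / (9650.9 + 4839.9)) = 11.47 m

11.47 m


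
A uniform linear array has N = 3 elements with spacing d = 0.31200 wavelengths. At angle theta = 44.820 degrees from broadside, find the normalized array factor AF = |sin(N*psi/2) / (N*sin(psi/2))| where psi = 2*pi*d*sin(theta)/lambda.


psi = 2*pi*0.31200*sin(44.820 deg) = 1.381818 rad
AF = |sin(3*1.381818/2) / (3*sin(1.381818/2))| = 0.4586

0.4586


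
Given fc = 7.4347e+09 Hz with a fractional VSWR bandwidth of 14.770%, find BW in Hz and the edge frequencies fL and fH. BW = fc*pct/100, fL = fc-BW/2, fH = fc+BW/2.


BW = 7.4347e+09 * 14.770/100 = 1.098105e+09 Hz
fL = 7.4347e+09 - 1.098105e+09/2 = 6.886e+09 Hz
fH = 7.4347e+09 + 1.098105e+09/2 = 7.984e+09 Hz

BW=1.098e+09 Hz, fL=6.886e+09 Hz, fH=7.984e+09 Hz


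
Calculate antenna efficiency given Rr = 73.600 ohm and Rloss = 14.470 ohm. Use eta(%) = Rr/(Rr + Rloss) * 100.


eta = 73.600 / (73.600 + 14.470) * 100 = 83.57%

83.57%


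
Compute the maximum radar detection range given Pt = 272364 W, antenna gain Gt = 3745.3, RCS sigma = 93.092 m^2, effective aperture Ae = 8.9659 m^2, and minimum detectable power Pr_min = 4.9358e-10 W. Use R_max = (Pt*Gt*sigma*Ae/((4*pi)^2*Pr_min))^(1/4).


R^4 = 272364*3745.3*93.092*8.9659 / ((4*pi)^2 * 4.9358e-10) = 1.092359e+19
R_max = 1.092359e+19^0.25 = 57490 m

57490 m


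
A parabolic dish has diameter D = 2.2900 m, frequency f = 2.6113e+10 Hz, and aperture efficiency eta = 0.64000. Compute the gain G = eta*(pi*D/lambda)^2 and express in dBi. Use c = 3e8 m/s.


lambda = c / f = 3.0000e+08 / 2.6113e+10 = 0.01148853 m
G_linear = 0.64000 * (pi * 2.2900 / 0.01148853)^2 = 250970.0
G_dBi = 10 * log10(250970.0) = 54.00 dBi

54.00 dBi


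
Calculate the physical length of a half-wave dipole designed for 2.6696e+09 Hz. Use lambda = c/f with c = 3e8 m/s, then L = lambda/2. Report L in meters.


lambda = c / f = 3.0000e+08 / 2.6696e+09 = 0.1123764 m
L = lambda / 2 = 0.1123764 / 2 = 0.05619 m

0.05619 m


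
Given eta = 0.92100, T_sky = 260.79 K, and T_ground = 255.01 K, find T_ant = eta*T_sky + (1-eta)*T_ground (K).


T_ant = 0.92100 * 260.79 + (1 - 0.92100) * 255.01 = 260.3 K

260.3 K


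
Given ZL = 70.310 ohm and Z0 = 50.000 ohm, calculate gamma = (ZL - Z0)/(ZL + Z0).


gamma = (70.310 - 50.000) / (70.310 + 50.000) = 0.1688

0.1688


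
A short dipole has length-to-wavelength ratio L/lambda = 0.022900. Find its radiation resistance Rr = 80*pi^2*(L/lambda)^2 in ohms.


Rr = 80 * pi^2 * (0.022900)^2 = 80 * 9.869604 * 5.244100e-04 = 0.4141 ohm

0.4141 ohm


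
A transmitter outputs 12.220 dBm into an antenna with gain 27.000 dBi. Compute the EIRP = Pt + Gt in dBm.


EIRP = Pt + Gt = 12.220 + 27.000 = 39.22 dBm

39.22 dBm


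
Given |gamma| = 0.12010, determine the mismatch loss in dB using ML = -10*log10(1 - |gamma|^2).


ML = -10 * log10(1 - 0.12010^2) = -10 * log10(0.98557599) = 0.06310 dB

0.06310 dB


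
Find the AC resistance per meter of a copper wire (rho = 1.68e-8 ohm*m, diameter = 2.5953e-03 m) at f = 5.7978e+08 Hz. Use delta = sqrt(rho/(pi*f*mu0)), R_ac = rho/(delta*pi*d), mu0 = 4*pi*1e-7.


delta = sqrt(1.68e-8 / (pi * 5.7978e+08 * 4*pi*1e-7)) = 2.709213e-06 m
R_ac = 1.68e-8 / (2.709213e-06 * pi * 2.5953e-03) = 0.7606 ohm/m

0.7606 ohm/m


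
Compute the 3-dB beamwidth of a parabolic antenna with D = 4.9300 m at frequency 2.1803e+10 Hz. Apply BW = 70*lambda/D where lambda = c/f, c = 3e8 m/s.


lambda = c / f = 3.0000e+08 / 2.1803e+10 = 0.01375957 m
BW = 70 * 0.01375957 / 4.9300 = 0.1954 deg

0.1954 deg


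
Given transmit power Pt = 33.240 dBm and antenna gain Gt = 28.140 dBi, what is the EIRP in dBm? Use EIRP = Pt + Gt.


EIRP = Pt + Gt = 33.240 + 28.140 = 61.38 dBm

61.38 dBm


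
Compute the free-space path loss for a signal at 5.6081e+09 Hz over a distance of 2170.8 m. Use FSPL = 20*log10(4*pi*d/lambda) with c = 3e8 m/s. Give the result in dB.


lambda = c / f = 3.0000e+08 / 5.6081e+09 = 0.05349405 m
FSPL = 20 * log10(4*pi*2170.8/0.05349405) = 114.2 dB

114.2 dB


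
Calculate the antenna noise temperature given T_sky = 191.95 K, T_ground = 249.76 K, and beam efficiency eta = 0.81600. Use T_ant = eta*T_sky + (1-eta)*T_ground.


T_ant = 0.81600 * 191.95 + (1 - 0.81600) * 249.76 = 202.6 K

202.6 K


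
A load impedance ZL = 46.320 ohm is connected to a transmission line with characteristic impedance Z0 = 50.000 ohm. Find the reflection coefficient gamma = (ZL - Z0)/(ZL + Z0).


gamma = (46.320 - 50.000) / (46.320 + 50.000) = -0.03821

-0.03821


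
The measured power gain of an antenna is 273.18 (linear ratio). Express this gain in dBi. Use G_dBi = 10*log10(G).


G_dBi = 10 * log10(273.18) = 24.36 dBi

24.36 dBi


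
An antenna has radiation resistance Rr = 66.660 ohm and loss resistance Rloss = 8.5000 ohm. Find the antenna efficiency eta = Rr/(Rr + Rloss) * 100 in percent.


eta = 66.660 / (66.660 + 8.5000) * 100 = 88.69%

88.69%


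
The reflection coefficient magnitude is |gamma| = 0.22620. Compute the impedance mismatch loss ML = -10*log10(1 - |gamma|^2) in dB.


ML = -10 * log10(1 - 0.22620^2) = -10 * log10(0.94883356) = 0.2281 dB

0.2281 dB


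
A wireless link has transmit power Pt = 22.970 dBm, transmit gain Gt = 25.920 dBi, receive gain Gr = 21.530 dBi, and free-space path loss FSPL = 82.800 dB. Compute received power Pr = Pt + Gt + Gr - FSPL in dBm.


Pr = 22.970 + 25.920 + 21.530 - 82.800 = -12.38 dBm

-12.38 dBm


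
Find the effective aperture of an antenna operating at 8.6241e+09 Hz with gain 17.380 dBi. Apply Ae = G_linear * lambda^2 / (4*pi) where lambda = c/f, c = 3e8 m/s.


lambda = c / f = 3.0000e+08 / 8.6241e+09 = 0.03478624 m
G_linear = 10^(17.380/10) = 54.70160
Ae = G_linear * lambda^2 / (4*pi) = 54.70160 * 0.03478624^2 / (4*pi) = 5.268e-03 m^2

5.268e-03 m^2


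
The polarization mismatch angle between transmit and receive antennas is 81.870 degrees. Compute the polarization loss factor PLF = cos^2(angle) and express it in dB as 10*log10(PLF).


PLF_linear = cos^2(81.870 deg) = 0.01999950
PLF_dB = 10 * log10(0.01999950) = -16.99 dB

-16.99 dB


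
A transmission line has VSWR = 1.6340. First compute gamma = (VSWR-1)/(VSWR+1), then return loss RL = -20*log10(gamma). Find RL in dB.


gamma = (1.6340 - 1) / (1.6340 + 1) = 0.2406986
RL = -20 * log10(0.2406986) = 12.37 dB

12.37 dB


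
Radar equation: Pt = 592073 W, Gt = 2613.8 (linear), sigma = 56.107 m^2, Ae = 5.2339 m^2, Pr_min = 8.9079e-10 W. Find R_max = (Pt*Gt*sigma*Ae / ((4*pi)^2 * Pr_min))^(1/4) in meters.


R^4 = 592073*2613.8*56.107*5.2339 / ((4*pi)^2 * 8.9079e-10) = 3.230688e+18
R_max = 3.230688e+18^0.25 = 42396 m

42396 m


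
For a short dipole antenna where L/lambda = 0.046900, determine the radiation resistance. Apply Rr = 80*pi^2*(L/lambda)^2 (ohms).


Rr = 80 * pi^2 * (0.046900)^2 = 80 * 9.869604 * 2.199610e-03 = 1.737 ohm

1.737 ohm


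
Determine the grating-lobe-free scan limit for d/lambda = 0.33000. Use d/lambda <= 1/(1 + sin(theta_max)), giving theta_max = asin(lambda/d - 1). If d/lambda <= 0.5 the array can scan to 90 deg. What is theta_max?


lambda/d - 1 = 1/0.33000 - 1 = 2.030303 >= 1
d/lambda <= 0.5, so the array can scan to endfire without grating lobes: theta_max = 90 deg

90 deg


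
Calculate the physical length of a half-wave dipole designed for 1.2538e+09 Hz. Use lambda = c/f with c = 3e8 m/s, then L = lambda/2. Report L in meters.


lambda = c / f = 3.0000e+08 / 1.2538e+09 = 0.2392726 m
L = lambda / 2 = 0.2392726 / 2 = 0.1196 m

0.1196 m


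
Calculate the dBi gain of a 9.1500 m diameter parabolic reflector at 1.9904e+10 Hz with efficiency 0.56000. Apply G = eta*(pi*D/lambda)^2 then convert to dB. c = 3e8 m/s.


lambda = c / f = 3.0000e+08 / 1.9904e+10 = 0.01507235 m
G_linear = 0.56000 * (pi * 9.1500 / 0.01507235)^2 = 2.036892e+06
G_dBi = 10 * log10(2.036892e+06) = 63.09 dBi

63.09 dBi


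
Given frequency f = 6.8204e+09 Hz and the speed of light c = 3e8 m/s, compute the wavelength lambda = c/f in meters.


lambda = c / f = 3.0000e+08 / 6.8204e+09 = 0.04399 m

0.04399 m


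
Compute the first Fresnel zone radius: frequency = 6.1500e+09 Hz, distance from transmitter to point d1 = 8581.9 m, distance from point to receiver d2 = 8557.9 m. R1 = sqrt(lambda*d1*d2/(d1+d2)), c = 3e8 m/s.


lambda = c / f = 3.0000e+08 / 6.1500e+09 = 0.04878049 m
R1 = sqrt(0.04878049 * 8581.9 * 8557.9 / (8581.9 + 8557.9)) = 14.46 m

14.46 m


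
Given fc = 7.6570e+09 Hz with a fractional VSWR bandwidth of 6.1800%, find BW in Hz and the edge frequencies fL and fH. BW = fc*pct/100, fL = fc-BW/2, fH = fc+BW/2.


BW = 7.6570e+09 * 6.1800/100 = 4.732026e+08 Hz
fL = 7.6570e+09 - 4.732026e+08/2 = 7.420e+09 Hz
fH = 7.6570e+09 + 4.732026e+08/2 = 7.894e+09 Hz

BW=4.732e+08 Hz, fL=7.420e+09 Hz, fH=7.894e+09 Hz


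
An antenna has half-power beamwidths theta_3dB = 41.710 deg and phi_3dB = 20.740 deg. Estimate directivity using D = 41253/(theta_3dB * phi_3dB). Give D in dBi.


D_linear = 41253 / (41.710 * 20.740) = 47.68772
D_dBi = 10 * log10(47.68772) = 16.78 dBi

16.78 dBi


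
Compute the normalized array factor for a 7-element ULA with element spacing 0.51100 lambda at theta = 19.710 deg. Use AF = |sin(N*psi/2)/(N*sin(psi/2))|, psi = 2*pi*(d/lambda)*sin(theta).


psi = 2*pi*0.51100*sin(19.710 deg) = 1.082842 rad
AF = |sin(7*1.082842/2) / (7*sin(1.082842/2))| = 0.1674

0.1674


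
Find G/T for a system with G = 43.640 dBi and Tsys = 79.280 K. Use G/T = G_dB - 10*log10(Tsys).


G/T = 43.640 - 10*log10(79.280) = 43.640 - 18.99164 = 24.65 dB/K

24.65 dB/K


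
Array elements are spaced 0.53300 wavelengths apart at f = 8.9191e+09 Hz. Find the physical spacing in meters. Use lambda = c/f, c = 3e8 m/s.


lambda = c / f = 3.0000e+08 / 8.9191e+09 = 0.03363568 m
d = 0.53300 * 0.03363568 = 0.01793 m

0.01793 m


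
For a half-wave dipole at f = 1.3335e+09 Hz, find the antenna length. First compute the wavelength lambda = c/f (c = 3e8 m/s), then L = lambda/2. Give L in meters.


lambda = c / f = 3.0000e+08 / 1.3335e+09 = 0.2249719 m
L = lambda / 2 = 0.2249719 / 2 = 0.1125 m

0.1125 m


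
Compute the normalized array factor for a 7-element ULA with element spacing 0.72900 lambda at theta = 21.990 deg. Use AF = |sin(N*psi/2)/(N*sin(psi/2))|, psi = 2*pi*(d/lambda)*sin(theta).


psi = 2*pi*0.72900*sin(21.990 deg) = 1.715123 rad
AF = |sin(7*1.715123/2) / (7*sin(1.715123/2))| = 0.05225

0.05225


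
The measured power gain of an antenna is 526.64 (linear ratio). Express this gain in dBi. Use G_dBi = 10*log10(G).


G_dBi = 10 * log10(526.64) = 27.22 dBi

27.22 dBi


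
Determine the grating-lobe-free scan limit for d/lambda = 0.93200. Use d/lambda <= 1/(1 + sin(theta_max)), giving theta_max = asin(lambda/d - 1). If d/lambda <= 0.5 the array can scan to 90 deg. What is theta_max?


lambda/d - 1 = 1/0.93200 - 1 = 0.07296137
theta_max = asin(0.07296137) = 4.184 deg

4.184 deg


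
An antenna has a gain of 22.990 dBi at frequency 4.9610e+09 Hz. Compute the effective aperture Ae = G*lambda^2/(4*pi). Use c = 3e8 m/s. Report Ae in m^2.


lambda = c / f = 3.0000e+08 / 4.9610e+09 = 0.06047168 m
G_linear = 10^(22.990/10) = 199.0673
Ae = G_linear * lambda^2 / (4*pi) = 199.0673 * 0.06047168^2 / (4*pi) = 0.05793 m^2

0.05793 m^2


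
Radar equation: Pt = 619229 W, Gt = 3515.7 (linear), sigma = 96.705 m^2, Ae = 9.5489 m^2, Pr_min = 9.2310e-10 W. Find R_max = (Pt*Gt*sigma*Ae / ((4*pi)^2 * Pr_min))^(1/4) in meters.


R^4 = 619229*3515.7*96.705*9.5489 / ((4*pi)^2 * 9.2310e-10) = 1.379104e+19
R_max = 1.379104e+19^0.25 = 60940 m

60940 m


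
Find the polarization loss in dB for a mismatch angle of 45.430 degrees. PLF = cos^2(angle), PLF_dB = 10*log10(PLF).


PLF_linear = cos^2(45.430 deg) = 0.4924954
PLF_dB = 10 * log10(0.4924954) = -3.076 dB

-3.076 dB


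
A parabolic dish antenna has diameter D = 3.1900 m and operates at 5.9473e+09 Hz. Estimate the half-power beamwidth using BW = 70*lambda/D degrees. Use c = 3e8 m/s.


lambda = c / f = 3.0000e+08 / 5.9473e+09 = 0.05044306 m
BW = 70 * 0.05044306 / 3.1900 = 1.107 deg

1.107 deg


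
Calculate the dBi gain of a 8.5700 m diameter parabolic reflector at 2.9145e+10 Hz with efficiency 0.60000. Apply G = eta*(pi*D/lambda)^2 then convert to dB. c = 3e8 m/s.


lambda = c / f = 3.0000e+08 / 2.9145e+10 = 0.01029336 m
G_linear = 0.60000 * (pi * 8.5700 / 0.01029336)^2 = 4.104860e+06
G_dBi = 10 * log10(4.104860e+06) = 66.13 dBi

66.13 dBi


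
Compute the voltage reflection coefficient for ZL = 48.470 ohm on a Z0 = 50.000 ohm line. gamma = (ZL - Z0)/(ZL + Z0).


gamma = (48.470 - 50.000) / (48.470 + 50.000) = -0.01554

-0.01554


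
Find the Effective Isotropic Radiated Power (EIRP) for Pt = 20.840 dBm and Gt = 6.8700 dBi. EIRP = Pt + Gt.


EIRP = Pt + Gt = 20.840 + 6.8700 = 27.71 dBm

27.71 dBm


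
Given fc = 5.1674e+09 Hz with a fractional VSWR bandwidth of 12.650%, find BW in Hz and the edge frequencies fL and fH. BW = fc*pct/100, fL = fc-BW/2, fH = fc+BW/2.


BW = 5.1674e+09 * 12.650/100 = 6.536761e+08 Hz
fL = 5.1674e+09 - 6.536761e+08/2 = 4.841e+09 Hz
fH = 5.1674e+09 + 6.536761e+08/2 = 5.494e+09 Hz

BW=6.537e+08 Hz, fL=4.841e+09 Hz, fH=5.494e+09 Hz


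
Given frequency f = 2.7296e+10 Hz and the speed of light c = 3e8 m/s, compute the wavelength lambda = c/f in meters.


lambda = c / f = 3.0000e+08 / 2.7296e+10 = 0.01099 m

0.01099 m


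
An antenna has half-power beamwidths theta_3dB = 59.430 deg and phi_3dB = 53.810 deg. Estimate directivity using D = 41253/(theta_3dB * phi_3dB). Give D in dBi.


D_linear = 41253 / (59.430 * 53.810) = 12.89991
D_dBi = 10 * log10(12.89991) = 11.11 dBi

11.11 dBi


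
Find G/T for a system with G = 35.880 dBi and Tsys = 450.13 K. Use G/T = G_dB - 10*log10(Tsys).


G/T = 35.880 - 10*log10(450.13) = 35.880 - 26.53338 = 9.347 dB/K

9.347 dB/K


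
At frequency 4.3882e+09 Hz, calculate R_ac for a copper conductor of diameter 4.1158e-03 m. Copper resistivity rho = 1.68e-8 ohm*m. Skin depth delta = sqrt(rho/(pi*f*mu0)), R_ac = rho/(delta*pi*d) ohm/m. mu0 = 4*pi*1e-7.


delta = sqrt(1.68e-8 / (pi * 4.3882e+09 * 4*pi*1e-7)) = 9.847626e-07 m
R_ac = 1.68e-8 / (9.847626e-07 * pi * 4.1158e-03) = 1.319 ohm/m

1.319 ohm/m


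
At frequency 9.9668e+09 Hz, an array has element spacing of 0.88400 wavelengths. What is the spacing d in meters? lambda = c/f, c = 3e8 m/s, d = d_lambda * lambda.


lambda = c / f = 3.0000e+08 / 9.9668e+09 = 0.03009993 m
d = 0.88400 * 0.03009993 = 0.02661 m

0.02661 m


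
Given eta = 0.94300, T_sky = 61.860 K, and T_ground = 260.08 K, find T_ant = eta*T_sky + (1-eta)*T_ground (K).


T_ant = 0.94300 * 61.860 + (1 - 0.94300) * 260.08 = 73.16 K

73.16 K


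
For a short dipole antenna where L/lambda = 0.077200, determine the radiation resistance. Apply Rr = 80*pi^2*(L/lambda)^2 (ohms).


Rr = 80 * pi^2 * (0.077200)^2 = 80 * 9.869604 * 5.959840e-03 = 4.706 ohm

4.706 ohm


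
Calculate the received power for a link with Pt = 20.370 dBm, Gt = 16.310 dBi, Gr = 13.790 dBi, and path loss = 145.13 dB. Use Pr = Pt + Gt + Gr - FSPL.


Pr = 20.370 + 16.310 + 13.790 - 145.13 = -94.66 dBm

-94.66 dBm


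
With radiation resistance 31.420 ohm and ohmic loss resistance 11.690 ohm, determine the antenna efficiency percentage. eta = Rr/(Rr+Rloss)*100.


eta = 31.420 / (31.420 + 11.690) * 100 = 72.88%

72.88%


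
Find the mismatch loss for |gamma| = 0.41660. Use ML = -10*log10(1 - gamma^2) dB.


ML = -10 * log10(1 - 0.41660^2) = -10 * log10(0.82644444) = 0.8279 dB

0.8279 dB


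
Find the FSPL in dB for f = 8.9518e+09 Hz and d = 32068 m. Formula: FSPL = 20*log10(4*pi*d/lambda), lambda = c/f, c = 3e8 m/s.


lambda = c / f = 3.0000e+08 / 8.9518e+09 = 0.03351281 m
FSPL = 20 * log10(4*pi*32068/0.03351281) = 141.6 dB

141.6 dB


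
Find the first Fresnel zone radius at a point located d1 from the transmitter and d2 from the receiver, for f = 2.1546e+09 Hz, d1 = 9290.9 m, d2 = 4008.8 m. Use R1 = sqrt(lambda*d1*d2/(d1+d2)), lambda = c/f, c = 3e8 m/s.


lambda = c / f = 3.0000e+08 / 2.1546e+09 = 0.1392370 m
R1 = sqrt(0.1392370 * 9290.9 * 4008.8 / (9290.9 + 4008.8)) = 19.75 m

19.75 m


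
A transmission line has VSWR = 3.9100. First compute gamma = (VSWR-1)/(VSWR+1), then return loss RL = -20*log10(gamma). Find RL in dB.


gamma = (3.9100 - 1) / (3.9100 + 1) = 0.5926680
RL = -20 * log10(0.5926680) = 4.544 dB

4.544 dB


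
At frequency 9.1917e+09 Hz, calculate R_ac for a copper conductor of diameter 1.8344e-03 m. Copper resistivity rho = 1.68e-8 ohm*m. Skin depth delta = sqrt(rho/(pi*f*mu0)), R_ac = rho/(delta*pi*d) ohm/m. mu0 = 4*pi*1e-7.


delta = sqrt(1.68e-8 / (pi * 9.1917e+09 * 4*pi*1e-7)) = 6.804197e-07 m
R_ac = 1.68e-8 / (6.804197e-07 * pi * 1.8344e-03) = 4.284 ohm/m

4.284 ohm/m


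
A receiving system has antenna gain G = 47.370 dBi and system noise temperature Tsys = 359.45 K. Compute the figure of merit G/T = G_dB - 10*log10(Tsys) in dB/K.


G/T = 47.370 - 10*log10(359.45) = 47.370 - 25.55638 = 21.81 dB/K

21.81 dB/K


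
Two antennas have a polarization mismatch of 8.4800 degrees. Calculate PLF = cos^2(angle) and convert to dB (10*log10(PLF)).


PLF_linear = cos^2(8.4800 deg) = 0.9782543
PLF_dB = 10 * log10(0.9782543) = -0.09548 dB

-0.09548 dB


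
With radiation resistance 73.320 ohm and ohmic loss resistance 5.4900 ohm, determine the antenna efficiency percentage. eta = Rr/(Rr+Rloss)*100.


eta = 73.320 / (73.320 + 5.4900) * 100 = 93.03%

93.03%


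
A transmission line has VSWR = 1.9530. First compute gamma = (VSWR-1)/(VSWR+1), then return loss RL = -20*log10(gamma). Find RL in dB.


gamma = (1.9530 - 1) / (1.9530 + 1) = 0.3227227
RL = -20 * log10(0.3227227) = 9.823 dB

9.823 dB


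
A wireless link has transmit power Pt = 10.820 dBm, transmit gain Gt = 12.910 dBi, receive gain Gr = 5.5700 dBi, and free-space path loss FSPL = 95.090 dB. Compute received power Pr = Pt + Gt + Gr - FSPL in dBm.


Pr = 10.820 + 12.910 + 5.5700 - 95.090 = -65.79 dBm

-65.79 dBm


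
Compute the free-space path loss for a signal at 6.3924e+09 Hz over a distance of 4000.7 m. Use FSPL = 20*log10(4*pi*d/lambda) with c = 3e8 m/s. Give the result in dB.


lambda = c / f = 3.0000e+08 / 6.3924e+09 = 0.04693073 m
FSPL = 20 * log10(4*pi*4000.7/0.04693073) = 120.6 dB

120.6 dB


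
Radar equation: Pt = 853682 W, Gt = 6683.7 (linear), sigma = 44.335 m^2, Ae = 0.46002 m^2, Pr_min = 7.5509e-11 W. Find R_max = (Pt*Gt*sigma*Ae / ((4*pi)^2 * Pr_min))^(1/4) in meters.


R^4 = 853682*6683.7*44.335*0.46002 / ((4*pi)^2 * 7.5509e-11) = 9.759286e+18
R_max = 9.759286e+18^0.25 = 55893 m

55893 m


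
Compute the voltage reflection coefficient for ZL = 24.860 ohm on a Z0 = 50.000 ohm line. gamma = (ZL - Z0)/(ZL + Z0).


gamma = (24.860 - 50.000) / (24.860 + 50.000) = -0.3358

-0.3358


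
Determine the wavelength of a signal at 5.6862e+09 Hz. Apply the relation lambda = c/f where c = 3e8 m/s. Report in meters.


lambda = c / f = 3.0000e+08 / 5.6862e+09 = 0.05276 m

0.05276 m
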